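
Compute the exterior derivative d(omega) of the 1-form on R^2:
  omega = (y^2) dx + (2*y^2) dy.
d(omega) = (-2*y) dx ∧ dy

For a 1-form omega = sum_i f_i dx_i, the exterior derivative is
  d(omega) = sum_{i < j} (∂f_j/∂x_i - ∂f_i/∂x_j) dx_i ∧ dx_j.
  coefficient of dx ∧ dy: ∂f_2/∂x - ∂f_1/∂y = ∂(2*y^2)/∂x - ∂(y^2)/∂y = -2*y
Assembling: d(omega) = (-2*y) dx ∧ dy.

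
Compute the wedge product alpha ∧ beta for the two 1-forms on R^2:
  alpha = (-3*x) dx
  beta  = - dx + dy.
alpha ∧ beta = (-3*x) dx ∧ dy

Distribute the wedge, using dx_i ∧ dx_j = -dx_j ∧ dx_i and dx_i ∧ dx_i = 0. For each pair (i, j) with i < j, the coefficient of dx_i ∧ dx_j in alpha ∧ beta is (alpha_i * beta_j - alpha_j * beta_i). Collecting: alpha ∧ beta = (-3*x) dx ∧ dy.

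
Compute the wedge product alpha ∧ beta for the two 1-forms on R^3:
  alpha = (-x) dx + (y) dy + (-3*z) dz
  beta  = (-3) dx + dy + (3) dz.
alpha ∧ beta = (-x + 3*y) dx ∧ dy + (-3*x - 9*z) dx ∧ dz + (3*y + 3*z) dy ∧ dz

Distribute the wedge, using dx_i ∧ dx_j = -dx_j ∧ dx_i and dx_i ∧ dx_i = 0. For each pair (i, j) with i < j, the coefficient of dx_i ∧ dx_j in alpha ∧ beta is (alpha_i * beta_j - alpha_j * beta_i). Collecting: alpha ∧ beta = (-x + 3*y) dx ∧ dy + (-3*x - 9*z) dx ∧ dz + (3*y + 3*z) dy ∧ dz.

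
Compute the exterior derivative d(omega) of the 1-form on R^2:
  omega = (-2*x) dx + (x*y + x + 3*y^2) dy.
d(omega) = (y + 1) dx ∧ dy

For a 1-form omega = sum_i f_i dx_i, the exterior derivative is
  d(omega) = sum_{i < j} (∂f_j/∂x_i - ∂f_i/∂x_j) dx_i ∧ dx_j.
  coefficient of dx ∧ dy: ∂f_2/∂x - ∂f_1/∂y = ∂(x*y + x + 3*y^2)/∂x - ∂(-2*x)/∂y = y + 1
Assembling: d(omega) = (y + 1) dx ∧ dy.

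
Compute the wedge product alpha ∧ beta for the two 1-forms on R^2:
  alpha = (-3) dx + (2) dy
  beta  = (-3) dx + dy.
alpha ∧ beta = (3) dx ∧ dy

Distribute the wedge, using dx_i ∧ dx_j = -dx_j ∧ dx_i and dx_i ∧ dx_i = 0. For each pair (i, j) with i < j, the coefficient of dx_i ∧ dx_j in alpha ∧ beta is (alpha_i * beta_j - alpha_j * beta_i). Collecting: alpha ∧ beta = (3) dx ∧ dy.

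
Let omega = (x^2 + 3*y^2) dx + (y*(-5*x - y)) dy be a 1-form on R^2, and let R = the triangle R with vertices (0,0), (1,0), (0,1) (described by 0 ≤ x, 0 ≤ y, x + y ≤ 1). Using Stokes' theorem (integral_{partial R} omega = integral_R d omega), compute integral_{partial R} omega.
integral_(partial R) omega = -11/6

Stokes: integral_partial_R omega = integral_R d omega with d omega = (∂Q/∂x - ∂P/∂y) dx ∧ dy.
  ∂Q/∂x = -5*y
  ∂P/∂y = 6*y
  integrand = ∂Q/∂x - ∂P/∂y = -11*y.
Integrating over R: integral_0^1 integral_0^{1-x} (-11*y) dy dx = -11/6.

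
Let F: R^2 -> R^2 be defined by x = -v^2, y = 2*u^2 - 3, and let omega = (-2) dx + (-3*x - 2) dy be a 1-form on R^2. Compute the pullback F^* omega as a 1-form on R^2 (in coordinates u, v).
F^* omega = (4*u*(3*v^2 - 2)) du + (4*v) dv

Using F^*(f dg) = (f ∘ F) d(g ∘ F), substitute each coordinate x_i by F_i(u, v) in f_i, and replace dx_i by d F_i = (∂F_i/∂u) du + (∂F_i/∂v) dv.
  For the x component: f_1(F) = -2; d F_1 = (0) du + (-2*v) dv
  For the y component: f_2(F) = 3*v^2 - 2; d F_2 = (4*u) du + (0) dv
Combining and collecting du, dv coefficients:
  coeff of du: 4*u*(3*v^2 - 2)
  coeff of dv: 4*v
F^* omega = (4*u*(3*v^2 - 2)) du + (4*v) dv.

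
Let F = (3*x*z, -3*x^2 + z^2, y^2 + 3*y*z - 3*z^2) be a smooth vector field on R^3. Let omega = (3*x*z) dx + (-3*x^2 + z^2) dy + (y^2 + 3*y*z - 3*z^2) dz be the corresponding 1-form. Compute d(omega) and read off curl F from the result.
d(omega) = (2*y + z) dy ∧ dz + (3*x) dz ∧ dx + (-6*x) dx ∧ dy; curl F = (2*y + z, 3*x, -6*x)

d omega = sum_{i<j} (∂f_j/∂x_i - ∂f_i/∂x_j) dx_i ∧ dx_j. Under the identification (dy ∧ dz, dz ∧ dx, dx ∧ dy) ↔ (e_x, e_y, e_z), the coefficients are exactly the components of curl F. Compute:
  ∂R/∂y - ∂Q/∂z = (2*y + 3*z) - (2*z) = 2*y + z
  ∂P/∂z - ∂R/∂x = (3*x) - (0) = 3*x
  ∂Q/∂x - ∂P/∂y = (-6*x) - (0) = -6*x.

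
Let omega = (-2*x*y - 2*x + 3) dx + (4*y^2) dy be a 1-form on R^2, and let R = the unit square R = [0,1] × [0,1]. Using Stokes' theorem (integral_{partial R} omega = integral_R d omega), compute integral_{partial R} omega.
integral_(partial R) omega = 1

Stokes: integral_partial_R omega = integral_R d omega with d omega = (∂Q/∂x - ∂P/∂y) dx ∧ dy.
  ∂Q/∂x = 0
  ∂P/∂y = -2*x
  integrand = ∂Q/∂x - ∂P/∂y = 2*x.
Integrating over R: integral_0^1 integral_0^1 (2*x) dx dy = 1.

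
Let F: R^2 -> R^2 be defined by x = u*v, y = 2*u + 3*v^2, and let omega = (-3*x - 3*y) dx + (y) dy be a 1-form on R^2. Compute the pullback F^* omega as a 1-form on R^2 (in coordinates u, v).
F^* omega = (-3*u*v^2 - 6*u*v + 4*u - 9*v^3 + 6*v^2) du + (-3*u^2*v - 6*u^2 - 9*u*v^2 + 12*u*v + 18*v^3) dv

Using F^*(f dg) = (f ∘ F) d(g ∘ F), substitute each coordinate x_i by F_i(u, v) in f_i, and replace dx_i by d F_i = (∂F_i/∂u) du + (∂F_i/∂v) dv.
  For the x component: f_1(F) = -3*u*v - 6*u - 9*v^2; d F_1 = (v) du + (u) dv
  For the y component: f_2(F) = 2*u + 3*v^2; d F_2 = (2) du + (6*v) dv
Combining and collecting du, dv coefficients:
  coeff of du: -3*u*v^2 - 6*u*v + 4*u - 9*v^3 + 6*v^2
  coeff of dv: -3*u^2*v - 6*u^2 - 9*u*v^2 + 12*u*v + 18*v^3
F^* omega = (-3*u*v^2 - 6*u*v + 4*u - 9*v^3 + 6*v^2) du + (-3*u^2*v - 6*u^2 - 9*u*v^2 + 12*u*v + 18*v^3) dv.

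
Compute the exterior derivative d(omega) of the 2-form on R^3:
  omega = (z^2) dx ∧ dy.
d(omega) = (2*z) dx ∧ dy ∧ dz

For a 2-form omega = sum_{i<j} g_{ij} dx_i ∧ dx_j, the exterior derivative is
  d(omega) = sum_{i<j} d(g_{ij}) ∧ dx_i ∧ dx_j = sum_{i<j, k} (∂g_{ij}/∂x_k) dx_k ∧ dx_i ∧ dx_j.
Expand each term, using dx_k ∧ dx_i ∧ dx_j = sgn(permutation) dx_{(a)} ∧ dx_{(b)} ∧ dx_{(c)} with (a < b < c) sorted:
  d(z^2) includes (∂/∂z)(z^2) dz = (2*z) dz, which multiplied by dx ∧ dy gives (2*z) dx ∧ dy ∧ dz
Collecting like 3-forms: d(omega) = (2*z) dx ∧ dy ∧ dz.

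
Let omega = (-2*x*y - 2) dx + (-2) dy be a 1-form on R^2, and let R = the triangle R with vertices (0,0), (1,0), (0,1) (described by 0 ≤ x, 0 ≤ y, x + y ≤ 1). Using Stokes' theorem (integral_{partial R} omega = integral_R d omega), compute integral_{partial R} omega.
integral_(partial R) omega = 1/3

Stokes: integral_partial_R omega = integral_R d omega with d omega = (∂Q/∂x - ∂P/∂y) dx ∧ dy.
  ∂Q/∂x = 0
  ∂P/∂y = -2*x
  integrand = ∂Q/∂x - ∂P/∂y = 2*x.
Integrating over R: integral_0^1 integral_0^{1-x} (2*x) dy dx = 1/3.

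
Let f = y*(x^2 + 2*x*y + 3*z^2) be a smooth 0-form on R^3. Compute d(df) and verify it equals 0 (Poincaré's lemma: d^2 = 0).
d(df) = 0

Step 1: df = sum_i (∂f/∂x_i) dx_i = (2*y*(x + y)) dx + (x^2 + 4*x*y + 3*z^2) dy + (6*y*z) dz.
Step 2: Apply d again. Using the 1-form formula, the coefficient of dx ∧ dy in d(df) is ∂^2 f/∂x ∂y - ∂^2 f/∂y ∂x = (2*x + 4*y) - (2*x + 4*y) = 0 (equality of mixed partials for smooth f).
Similarly for dx ∧ dz and dy ∧ dz — all coefficients vanish. So d(df) = 0.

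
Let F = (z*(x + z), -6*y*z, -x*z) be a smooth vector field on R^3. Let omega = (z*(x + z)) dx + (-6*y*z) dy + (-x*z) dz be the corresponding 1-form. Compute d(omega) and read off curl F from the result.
d(omega) = (6*y) dy ∧ dz + (x + 3*z) dz ∧ dx + (0) dx ∧ dy; curl F = (6*y, x + 3*z, 0)

d omega = sum_{i<j} (∂f_j/∂x_i - ∂f_i/∂x_j) dx_i ∧ dx_j. Under the identification (dy ∧ dz, dz ∧ dx, dx ∧ dy) ↔ (e_x, e_y, e_z), the coefficients are exactly the components of curl F. Compute:
  ∂R/∂y - ∂Q/∂z = (0) - (-6*y) = 6*y
  ∂P/∂z - ∂R/∂x = (x + 2*z) - (-z) = x + 3*z
  ∂Q/∂x - ∂P/∂y = (0) - (0) = 0.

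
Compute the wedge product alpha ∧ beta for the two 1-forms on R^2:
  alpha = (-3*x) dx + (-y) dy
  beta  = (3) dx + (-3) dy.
alpha ∧ beta = (9*x + 3*y) dx ∧ dy

Distribute the wedge, using dx_i ∧ dx_j = -dx_j ∧ dx_i and dx_i ∧ dx_i = 0. For each pair (i, j) with i < j, the coefficient of dx_i ∧ dx_j in alpha ∧ beta is (alpha_i * beta_j - alpha_j * beta_i). Collecting: alpha ∧ beta = (9*x + 3*y) dx ∧ dy.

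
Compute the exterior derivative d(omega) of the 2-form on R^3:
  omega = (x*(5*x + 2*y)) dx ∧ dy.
d(omega) = 0

For a 2-form omega = sum_{i<j} g_{ij} dx_i ∧ dx_j, the exterior derivative is
  d(omega) = sum_{i<j} d(g_{ij}) ∧ dx_i ∧ dx_j = sum_{i<j, k} (∂g_{ij}/∂x_k) dx_k ∧ dx_i ∧ dx_j.
Expand each term, using dx_k ∧ dx_i ∧ dx_j = sgn(permutation) dx_{(a)} ∧ dx_{(b)} ∧ dx_{(c)} with (a < b < c) sorted:

Collecting like 3-forms: d(omega) = 0.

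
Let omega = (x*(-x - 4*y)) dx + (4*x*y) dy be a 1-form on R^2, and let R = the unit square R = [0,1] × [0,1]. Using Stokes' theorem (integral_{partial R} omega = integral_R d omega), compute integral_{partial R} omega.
integral_(partial R) omega = 4

Stokes: integral_partial_R omega = integral_R d omega with d omega = (∂Q/∂x - ∂P/∂y) dx ∧ dy.
  ∂Q/∂x = 4*y
  ∂P/∂y = -4*x
  integrand = ∂Q/∂x - ∂P/∂y = 4*x + 4*y.
Integrating over R: integral_0^1 integral_0^1 (4*x + 4*y) dx dy = 4.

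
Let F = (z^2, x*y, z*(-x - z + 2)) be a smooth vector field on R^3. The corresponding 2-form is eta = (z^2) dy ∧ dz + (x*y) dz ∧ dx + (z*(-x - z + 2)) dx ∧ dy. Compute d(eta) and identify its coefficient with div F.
d(eta) = (2 - 2*z) dx ∧ dy ∧ dz; div F = 2 - 2*z

For a 2-form in R^3 of the form above, applying d gives a 3-form with coefficient ∂P/∂x + ∂Q/∂y + ∂R/∂z:
  ∂P/∂x = 0
  ∂Q/∂y = x
  ∂R/∂z = -x - 2*z + 2
Sum = 2 - 2*z, which is exactly div F.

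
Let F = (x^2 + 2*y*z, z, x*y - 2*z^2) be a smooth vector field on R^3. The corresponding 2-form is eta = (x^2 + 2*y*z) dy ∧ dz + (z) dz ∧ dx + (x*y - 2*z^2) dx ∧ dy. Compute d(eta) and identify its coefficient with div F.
d(eta) = (2*x - 4*z) dx ∧ dy ∧ dz; div F = 2*x - 4*z

For a 2-form in R^3 of the form above, applying d gives a 3-form with coefficient ∂P/∂x + ∂Q/∂y + ∂R/∂z:
  ∂P/∂x = 2*x
  ∂Q/∂y = 0
  ∂R/∂z = -4*z
Sum = 2*x - 4*z, which is exactly div F.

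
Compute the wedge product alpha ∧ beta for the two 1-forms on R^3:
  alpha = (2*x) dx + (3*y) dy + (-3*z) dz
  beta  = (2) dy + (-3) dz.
alpha ∧ beta = (4*x) dx ∧ dy + (-6*x) dx ∧ dz + (-9*y + 6*z) dy ∧ dz

Distribute the wedge, using dx_i ∧ dx_j = -dx_j ∧ dx_i and dx_i ∧ dx_i = 0. For each pair (i, j) with i < j, the coefficient of dx_i ∧ dx_j in alpha ∧ beta is (alpha_i * beta_j - alpha_j * beta_i). Collecting: alpha ∧ beta = (4*x) dx ∧ dy + (-6*x) dx ∧ dz + (-9*y + 6*z) dy ∧ dz.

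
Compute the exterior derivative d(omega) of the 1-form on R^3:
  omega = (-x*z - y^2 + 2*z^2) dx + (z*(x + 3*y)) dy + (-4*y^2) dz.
d(omega) = (2*y + z) dx ∧ dy + (x - 4*z) dx ∧ dz + (-x - 11*y) dy ∧ dz

For a 1-form omega = sum_i f_i dx_i, the exterior derivative is
  d(omega) = sum_{i < j} (∂f_j/∂x_i - ∂f_i/∂x_j) dx_i ∧ dx_j.
  coefficient of dx ∧ dy: ∂f_2/∂x - ∂f_1/∂y = ∂(z*(x + 3*y))/∂x - ∂(-x*z - y^2 + 2*z^2)/∂y = 2*y + z
  coefficient of dx ∧ dz: ∂f_3/∂x - ∂f_1/∂z = ∂(-4*y^2)/∂x - ∂(-x*z - y^2 + 2*z^2)/∂z = x - 4*z
  coefficient of dy ∧ dz: ∂f_3/∂y - ∂f_2/∂z = ∂(-4*y^2)/∂y - ∂(z*(x + 3*y))/∂z = -x - 11*y
Assembling: d(omega) = (2*y + z) dx ∧ dy + (x - 4*z) dx ∧ dz + (-x - 11*y) dy ∧ dz.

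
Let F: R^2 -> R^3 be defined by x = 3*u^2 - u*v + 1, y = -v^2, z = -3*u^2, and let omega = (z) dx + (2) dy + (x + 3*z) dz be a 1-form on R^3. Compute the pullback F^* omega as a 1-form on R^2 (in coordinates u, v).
F^* omega = (3*u*(6*u^2 + 3*u*v - 2)) du + (3*u^3 - 4*v) dv

Using F^*(f dg) = (f ∘ F) d(g ∘ F), substitute each coordinate x_i by F_i(u, v) in f_i, and replace dx_i by d F_i = (∂F_i/∂u) du + (∂F_i/∂v) dv.
  For the x component: f_1(F) = -3*u^2; d F_1 = (6*u - v) du + (-u) dv
  For the y component: f_2(F) = 2; d F_2 = (0) du + (-2*v) dv
  For the z component: f_3(F) = -6*u^2 - u*v + 1; d F_3 = (-6*u) du + (0) dv
Combining and collecting du, dv coefficients:
  coeff of du: 3*u*(6*u^2 + 3*u*v - 2)
  coeff of dv: 3*u^3 - 4*v
F^* omega = (3*u*(6*u^2 + 3*u*v - 2)) du + (3*u^3 - 4*v) dv.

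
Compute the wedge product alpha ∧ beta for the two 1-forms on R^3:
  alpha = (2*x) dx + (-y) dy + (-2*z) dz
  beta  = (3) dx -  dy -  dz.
alpha ∧ beta = (-2*x + 3*y) dx ∧ dy + (-2*x + 6*z) dx ∧ dz + (y - 2*z) dy ∧ dz

Distribute the wedge, using dx_i ∧ dx_j = -dx_j ∧ dx_i and dx_i ∧ dx_i = 0. For each pair (i, j) with i < j, the coefficient of dx_i ∧ dx_j in alpha ∧ beta is (alpha_i * beta_j - alpha_j * beta_i). Collecting: alpha ∧ beta = (-2*x + 3*y) dx ∧ dy + (-2*x + 6*z) dx ∧ dz + (y - 2*z) dy ∧ dz.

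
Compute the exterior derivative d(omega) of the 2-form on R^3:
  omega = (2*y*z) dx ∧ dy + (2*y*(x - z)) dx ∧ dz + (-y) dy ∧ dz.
d(omega) = (-2*x + 2*y + 2*z) dx ∧ dy ∧ dz

For a 2-form omega = sum_{i<j} g_{ij} dx_i ∧ dx_j, the exterior derivative is
  d(omega) = sum_{i<j} d(g_{ij}) ∧ dx_i ∧ dx_j = sum_{i<j, k} (∂g_{ij}/∂x_k) dx_k ∧ dx_i ∧ dx_j.
Expand each term, using dx_k ∧ dx_i ∧ dx_j = sgn(permutation) dx_{(a)} ∧ dx_{(b)} ∧ dx_{(c)} with (a < b < c) sorted:
  d(2*y*z) includes (∂/∂z)(2*y*z) dz = (2*y) dz, which multiplied by dx ∧ dy gives (2*y) dx ∧ dy ∧ dz
  d(2*y*(x - z)) includes (∂/∂y)(2*y*(x - z)) dy = (2*x - 2*z) dy, which multiplied by dx ∧ dz gives (-2*x + 2*z) dx ∧ dy ∧ dz
Collecting like 3-forms: d(omega) = (-2*x + 2*y + 2*z) dx ∧ dy ∧ dz.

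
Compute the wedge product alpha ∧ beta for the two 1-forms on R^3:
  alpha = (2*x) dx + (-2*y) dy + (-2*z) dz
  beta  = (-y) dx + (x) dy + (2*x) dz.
alpha ∧ beta = (2*x^2 - 2*y^2) dx ∧ dy + (4*x^2 - 2*y*z) dx ∧ dz + (2*x*(-2*y + z)) dy ∧ dz

Distribute the wedge, using dx_i ∧ dx_j = -dx_j ∧ dx_i and dx_i ∧ dx_i = 0. For each pair (i, j) with i < j, the coefficient of dx_i ∧ dx_j in alpha ∧ beta is (alpha_i * beta_j - alpha_j * beta_i). Collecting: alpha ∧ beta = (2*x^2 - 2*y^2) dx ∧ dy + (4*x^2 - 2*y*z) dx ∧ dz + (2*x*(-2*y + z)) dy ∧ dz.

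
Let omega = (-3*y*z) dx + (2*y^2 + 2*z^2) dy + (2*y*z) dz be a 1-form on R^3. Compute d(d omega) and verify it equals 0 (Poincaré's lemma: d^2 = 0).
d(d omega) = 0

Step 1: d omega = sum_{i<j} (∂f_j/∂x_i - ∂f_i/∂x_j) dx_i ∧ dx_j:
  coeff of dx ∧ dy: 3*z
  coeff of dx ∧ dz: 3*y
  coeff of dy ∧ dz: -2*z
Step 2: Apply d again to each 2-form coefficient. The only possible 3-form in R^3 is dx ∧ dy ∧ dz, with coefficient
  ∂(coeff of dy∧dz)/∂x - ∂(coeff of dx∧dz)/∂y + ∂(coeff of dx∧dy)/∂z
  = ∂/∂x (-2*z) - ∂/∂y (3*y) + ∂/∂z (3*z).
Each of these terms simplifies to sums of mixed partials that cancel in pairs. The result is 0 (by equality of mixed partials for smooth functions — Schwarz / Clairaut).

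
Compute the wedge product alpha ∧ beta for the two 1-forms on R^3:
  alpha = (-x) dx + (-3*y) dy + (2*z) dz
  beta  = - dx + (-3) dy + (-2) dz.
alpha ∧ beta = (3*x - 3*y) dx ∧ dy + (2*x + 2*z) dx ∧ dz + (6*y + 6*z) dy ∧ dz

Distribute the wedge, using dx_i ∧ dx_j = -dx_j ∧ dx_i and dx_i ∧ dx_i = 0. For each pair (i, j) with i < j, the coefficient of dx_i ∧ dx_j in alpha ∧ beta is (alpha_i * beta_j - alpha_j * beta_i). Collecting: alpha ∧ beta = (3*x - 3*y) dx ∧ dy + (2*x + 2*z) dx ∧ dz + (6*y + 6*z) dy ∧ dz.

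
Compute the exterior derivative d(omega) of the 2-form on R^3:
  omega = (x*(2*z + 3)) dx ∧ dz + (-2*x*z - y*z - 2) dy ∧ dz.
d(omega) = (-2*z) dx ∧ dy ∧ dz

For a 2-form omega = sum_{i<j} g_{ij} dx_i ∧ dx_j, the exterior derivative is
  d(omega) = sum_{i<j} d(g_{ij}) ∧ dx_i ∧ dx_j = sum_{i<j, k} (∂g_{ij}/∂x_k) dx_k ∧ dx_i ∧ dx_j.
Expand each term, using dx_k ∧ dx_i ∧ dx_j = sgn(permutation) dx_{(a)} ∧ dx_{(b)} ∧ dx_{(c)} with (a < b < c) sorted:
  d(-2*x*z - y*z - 2) includes (∂/∂x)(-2*x*z - y*z - 2) dx = (-2*z) dx, which multiplied by dy ∧ dz gives (-2*z) dx ∧ dy ∧ dz
Collecting like 3-forms: d(omega) = (-2*z) dx ∧ dy ∧ dz.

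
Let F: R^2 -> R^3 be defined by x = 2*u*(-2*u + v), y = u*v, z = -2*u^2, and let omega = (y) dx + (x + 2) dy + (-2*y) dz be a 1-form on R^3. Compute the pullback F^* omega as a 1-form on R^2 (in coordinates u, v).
F^* omega = (2*v*(-2*u^2 + 2*u*v + 1)) du + (2*u*(-2*u^2 + 2*u*v + 1)) dv

Using F^*(f dg) = (f ∘ F) d(g ∘ F), substitute each coordinate x_i by F_i(u, v) in f_i, and replace dx_i by d F_i = (∂F_i/∂u) du + (∂F_i/∂v) dv.
  For the x component: f_1(F) = u*v; d F_1 = (-8*u + 2*v) du + (2*u) dv
  For the y component: f_2(F) = -4*u^2 + 2*u*v + 2; d F_2 = (v) du + (u) dv
  For the z component: f_3(F) = -2*u*v; d F_3 = (-4*u) du + (0) dv
Combining and collecting du, dv coefficients:
  coeff of du: 2*v*(-2*u^2 + 2*u*v + 1)
  coeff of dv: 2*u*(-2*u^2 + 2*u*v + 1)
F^* omega = (2*v*(-2*u^2 + 2*u*v + 1)) du + (2*u*(-2*u^2 + 2*u*v + 1)) dv.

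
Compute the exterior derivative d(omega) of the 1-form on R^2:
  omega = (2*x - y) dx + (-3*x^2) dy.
d(omega) = (1 - 6*x) dx ∧ dy

For a 1-form omega = sum_i f_i dx_i, the exterior derivative is
  d(omega) = sum_{i < j} (∂f_j/∂x_i - ∂f_i/∂x_j) dx_i ∧ dx_j.
  coefficient of dx ∧ dy: ∂f_2/∂x - ∂f_1/∂y = ∂(-3*x^2)/∂x - ∂(2*x - y)/∂y = 1 - 6*x
Assembling: d(omega) = (1 - 6*x) dx ∧ dy.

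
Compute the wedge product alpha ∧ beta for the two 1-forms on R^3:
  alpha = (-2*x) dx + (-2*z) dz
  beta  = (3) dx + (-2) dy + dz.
alpha ∧ beta = (4*x) dx ∧ dy + (-2*x + 6*z) dx ∧ dz + (-4*z) dy ∧ dz

Distribute the wedge, using dx_i ∧ dx_j = -dx_j ∧ dx_i and dx_i ∧ dx_i = 0. For each pair (i, j) with i < j, the coefficient of dx_i ∧ dx_j in alpha ∧ beta is (alpha_i * beta_j - alpha_j * beta_i). Collecting: alpha ∧ beta = (4*x) dx ∧ dy + (-2*x + 6*z) dx ∧ dz + (-4*z) dy ∧ dz.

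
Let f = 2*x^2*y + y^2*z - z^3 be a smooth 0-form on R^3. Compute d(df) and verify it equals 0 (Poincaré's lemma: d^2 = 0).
d(df) = 0

Step 1: df = sum_i (∂f/∂x_i) dx_i = (4*x*y) dx + (2*x^2 + 2*y*z) dy + (y^2 - 3*z^2) dz.
Step 2: Apply d again. Using the 1-form formula, the coefficient of dx ∧ dy in d(df) is ∂^2 f/∂x ∂y - ∂^2 f/∂y ∂x = (4*x) - (4*x) = 0 (equality of mixed partials for smooth f).
Similarly for dx ∧ dz and dy ∧ dz — all coefficients vanish. So d(df) = 0.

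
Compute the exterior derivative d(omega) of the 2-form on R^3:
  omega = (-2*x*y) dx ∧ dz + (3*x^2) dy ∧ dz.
d(omega) = (8*x) dx ∧ dy ∧ dz

For a 2-form omega = sum_{i<j} g_{ij} dx_i ∧ dx_j, the exterior derivative is
  d(omega) = sum_{i<j} d(g_{ij}) ∧ dx_i ∧ dx_j = sum_{i<j, k} (∂g_{ij}/∂x_k) dx_k ∧ dx_i ∧ dx_j.
Expand each term, using dx_k ∧ dx_i ∧ dx_j = sgn(permutation) dx_{(a)} ∧ dx_{(b)} ∧ dx_{(c)} with (a < b < c) sorted:
  d(-2*x*y) includes (∂/∂y)(-2*x*y) dy = (-2*x) dy, which multiplied by dx ∧ dz gives (2*x) dx ∧ dy ∧ dz
  d(3*x^2) includes (∂/∂x)(3*x^2) dx = (6*x) dx, which multiplied by dy ∧ dz gives (6*x) dx ∧ dy ∧ dz
Collecting like 3-forms: d(omega) = (8*x) dx ∧ dy ∧ dz.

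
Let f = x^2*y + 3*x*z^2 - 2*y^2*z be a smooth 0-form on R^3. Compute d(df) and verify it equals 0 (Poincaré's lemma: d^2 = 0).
d(df) = 0

Step 1: df = sum_i (∂f/∂x_i) dx_i = (2*x*y + 3*z^2) dx + (x^2 - 4*y*z) dy + (6*x*z - 2*y^2) dz.
Step 2: Apply d again. Using the 1-form formula, the coefficient of dx ∧ dy in d(df) is ∂^2 f/∂x ∂y - ∂^2 f/∂y ∂x = (2*x) - (2*x) = 0 (equality of mixed partials for smooth f).
Similarly for dx ∧ dz and dy ∧ dz — all coefficients vanish. So d(df) = 0.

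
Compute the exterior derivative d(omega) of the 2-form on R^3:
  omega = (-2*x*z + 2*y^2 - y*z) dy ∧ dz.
d(omega) = (-2*z) dx ∧ dy ∧ dz

For a 2-form omega = sum_{i<j} g_{ij} dx_i ∧ dx_j, the exterior derivative is
  d(omega) = sum_{i<j} d(g_{ij}) ∧ dx_i ∧ dx_j = sum_{i<j, k} (∂g_{ij}/∂x_k) dx_k ∧ dx_i ∧ dx_j.
Expand each term, using dx_k ∧ dx_i ∧ dx_j = sgn(permutation) dx_{(a)} ∧ dx_{(b)} ∧ dx_{(c)} with (a < b < c) sorted:
  d(-2*x*z + 2*y^2 - y*z) includes (∂/∂x)(-2*x*z + 2*y^2 - y*z) dx = (-2*z) dx, which multiplied by dy ∧ dz gives (-2*z) dx ∧ dy ∧ dz
Collecting like 3-forms: d(omega) = (-2*z) dx ∧ dy ∧ dz.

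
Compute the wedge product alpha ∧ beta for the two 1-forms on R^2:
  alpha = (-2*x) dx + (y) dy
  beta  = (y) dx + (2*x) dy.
alpha ∧ beta = (-4*x^2 - y^2) dx ∧ dy

Distribute the wedge, using dx_i ∧ dx_j = -dx_j ∧ dx_i and dx_i ∧ dx_i = 0. For each pair (i, j) with i < j, the coefficient of dx_i ∧ dx_j in alpha ∧ beta is (alpha_i * beta_j - alpha_j * beta_i). Collecting: alpha ∧ beta = (-4*x^2 - y^2) dx ∧ dy.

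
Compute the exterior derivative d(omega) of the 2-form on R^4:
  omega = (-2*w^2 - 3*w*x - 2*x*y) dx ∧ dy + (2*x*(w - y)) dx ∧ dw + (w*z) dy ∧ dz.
d(omega) = (-4*w - x) dx ∧ dy ∧ dw + (z) dy ∧ dz ∧ dw

For a 2-form omega = sum_{i<j} g_{ij} dx_i ∧ dx_j, the exterior derivative is
  d(omega) = sum_{i<j} d(g_{ij}) ∧ dx_i ∧ dx_j = sum_{i<j, k} (∂g_{ij}/∂x_k) dx_k ∧ dx_i ∧ dx_j.
Expand each term, using dx_k ∧ dx_i ∧ dx_j = sgn(permutation) dx_{(a)} ∧ dx_{(b)} ∧ dx_{(c)} with (a < b < c) sorted:
  d(-2*w^2 - 3*w*x - 2*x*y) includes (∂/∂w)(-2*w^2 - 3*w*x - 2*x*y) dw = (-4*w - 3*x) dw, which multiplied by dx ∧ dy gives (-4*w - 3*x) dx ∧ dy ∧ dw
  d(2*x*(w - y)) includes (∂/∂y)(2*x*(w - y)) dy = (-2*x) dy, which multiplied by dx ∧ dw gives (2*x) dx ∧ dy ∧ dw
  d(w*z) includes (∂/∂w)(w*z) dw = (z) dw, which multiplied by dy ∧ dz gives (z) dy ∧ dz ∧ dw
Collecting like 3-forms: d(omega) = (-4*w - x) dx ∧ dy ∧ dw + (z) dy ∧ dz ∧ dw.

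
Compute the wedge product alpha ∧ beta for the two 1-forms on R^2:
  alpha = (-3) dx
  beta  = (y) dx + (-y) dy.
alpha ∧ beta = (3*y) dx ∧ dy

Distribute the wedge, using dx_i ∧ dx_j = -dx_j ∧ dx_i and dx_i ∧ dx_i = 0. For each pair (i, j) with i < j, the coefficient of dx_i ∧ dx_j in alpha ∧ beta is (alpha_i * beta_j - alpha_j * beta_i). Collecting: alpha ∧ beta = (3*y) dx ∧ dy.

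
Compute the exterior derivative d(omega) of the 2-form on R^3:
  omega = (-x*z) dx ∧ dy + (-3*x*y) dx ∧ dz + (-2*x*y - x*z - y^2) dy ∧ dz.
d(omega) = (2*x - 2*y - z) dx ∧ dy ∧ dz

For a 2-form omega = sum_{i<j} g_{ij} dx_i ∧ dx_j, the exterior derivative is
  d(omega) = sum_{i<j} d(g_{ij}) ∧ dx_i ∧ dx_j = sum_{i<j, k} (∂g_{ij}/∂x_k) dx_k ∧ dx_i ∧ dx_j.
Expand each term, using dx_k ∧ dx_i ∧ dx_j = sgn(permutation) dx_{(a)} ∧ dx_{(b)} ∧ dx_{(c)} with (a < b < c) sorted:
  d(-x*z) includes (∂/∂z)(-x*z) dz = (-x) dz, which multiplied by dx ∧ dy gives (-x) dx ∧ dy ∧ dz
  d(-3*x*y) includes (∂/∂y)(-3*x*y) dy = (-3*x) dy, which multiplied by dx ∧ dz gives (3*x) dx ∧ dy ∧ dz
  d(-2*x*y - x*z - y^2) includes (∂/∂x)(-2*x*y - x*z - y^2) dx = (-2*y - z) dx, which multiplied by dy ∧ dz gives (-2*y - z) dx ∧ dy ∧ dz
Collecting like 3-forms: d(omega) = (2*x - 2*y - z) dx ∧ dy ∧ dz.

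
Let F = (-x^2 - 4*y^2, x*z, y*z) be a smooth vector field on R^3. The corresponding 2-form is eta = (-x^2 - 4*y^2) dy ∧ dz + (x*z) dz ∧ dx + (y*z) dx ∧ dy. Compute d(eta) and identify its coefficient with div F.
d(eta) = (-2*x + y) dx ∧ dy ∧ dz; div F = -2*x + y

For a 2-form in R^3 of the form above, applying d gives a 3-form with coefficient ∂P/∂x + ∂Q/∂y + ∂R/∂z:
  ∂P/∂x = -2*x
  ∂Q/∂y = 0
  ∂R/∂z = y
Sum = -2*x + y, which is exactly div F.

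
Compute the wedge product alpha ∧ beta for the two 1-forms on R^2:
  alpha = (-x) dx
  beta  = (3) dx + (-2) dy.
alpha ∧ beta = (2*x) dx ∧ dy

Distribute the wedge, using dx_i ∧ dx_j = -dx_j ∧ dx_i and dx_i ∧ dx_i = 0. For each pair (i, j) with i < j, the coefficient of dx_i ∧ dx_j in alpha ∧ beta is (alpha_i * beta_j - alpha_j * beta_i). Collecting: alpha ∧ beta = (2*x) dx ∧ dy.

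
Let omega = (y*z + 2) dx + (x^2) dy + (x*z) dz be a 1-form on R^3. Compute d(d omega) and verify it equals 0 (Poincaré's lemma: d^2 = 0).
d(d omega) = 0

Step 1: d omega = sum_{i<j} (∂f_j/∂x_i - ∂f_i/∂x_j) dx_i ∧ dx_j:
  coeff of dx ∧ dy: 2*x - z
  coeff of dx ∧ dz: -y + z
  coeff of dy ∧ dz: 0
Step 2: Apply d again to each 2-form coefficient. The only possible 3-form in R^3 is dx ∧ dy ∧ dz, with coefficient
  ∂(coeff of dy∧dz)/∂x - ∂(coeff of dx∧dz)/∂y + ∂(coeff of dx∧dy)/∂z
  = ∂/∂x (0) - ∂/∂y (-y + z) + ∂/∂z (2*x - z).
Each of these terms simplifies to sums of mixed partials that cancel in pairs. The result is 0 (by equality of mixed partials for smooth functions — Schwarz / Clairaut).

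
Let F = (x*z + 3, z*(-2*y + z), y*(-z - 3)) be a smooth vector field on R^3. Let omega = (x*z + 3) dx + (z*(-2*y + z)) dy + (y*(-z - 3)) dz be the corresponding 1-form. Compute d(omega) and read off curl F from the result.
d(omega) = (2*y - 3*z - 3) dy ∧ dz + (x) dz ∧ dx + (0) dx ∧ dy; curl F = (2*y - 3*z - 3, x, 0)

d omega = sum_{i<j} (∂f_j/∂x_i - ∂f_i/∂x_j) dx_i ∧ dx_j. Under the identification (dy ∧ dz, dz ∧ dx, dx ∧ dy) ↔ (e_x, e_y, e_z), the coefficients are exactly the components of curl F. Compute:
  ∂R/∂y - ∂Q/∂z = (-z - 3) - (-2*y + 2*z) = 2*y - 3*z - 3
  ∂P/∂z - ∂R/∂x = (x) - (0) = x
  ∂Q/∂x - ∂P/∂y = (0) - (0) = 0.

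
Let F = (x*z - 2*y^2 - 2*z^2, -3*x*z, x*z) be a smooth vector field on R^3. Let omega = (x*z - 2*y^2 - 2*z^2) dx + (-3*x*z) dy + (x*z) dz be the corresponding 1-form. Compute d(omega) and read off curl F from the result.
d(omega) = (3*x) dy ∧ dz + (x - 5*z) dz ∧ dx + (4*y - 3*z) dx ∧ dy; curl F = (3*x, x - 5*z, 4*y - 3*z)

d omega = sum_{i<j} (∂f_j/∂x_i - ∂f_i/∂x_j) dx_i ∧ dx_j. Under the identification (dy ∧ dz, dz ∧ dx, dx ∧ dy) ↔ (e_x, e_y, e_z), the coefficients are exactly the components of curl F. Compute:
  ∂R/∂y - ∂Q/∂z = (0) - (-3*x) = 3*x
  ∂P/∂z - ∂R/∂x = (x - 4*z) - (z) = x - 5*z
  ∂Q/∂x - ∂P/∂y = (-3*z) - (-4*y) = 4*y - 3*z.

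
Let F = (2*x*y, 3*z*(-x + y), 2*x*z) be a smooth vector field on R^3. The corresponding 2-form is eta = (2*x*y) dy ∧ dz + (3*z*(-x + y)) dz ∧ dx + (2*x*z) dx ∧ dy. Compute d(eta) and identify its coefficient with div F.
d(eta) = (2*x + 2*y + 3*z) dx ∧ dy ∧ dz; div F = 2*x + 2*y + 3*z

For a 2-form in R^3 of the form above, applying d gives a 3-form with coefficient ∂P/∂x + ∂Q/∂y + ∂R/∂z:
  ∂P/∂x = 2*y
  ∂Q/∂y = 3*z
  ∂R/∂z = 2*x
Sum = 2*x + 2*y + 3*z, which is exactly div F.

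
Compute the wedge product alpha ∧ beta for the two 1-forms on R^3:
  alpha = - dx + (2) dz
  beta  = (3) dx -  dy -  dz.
alpha ∧ beta = (1) dx ∧ dy + (-5) dx ∧ dz + (2) dy ∧ dz

Distribute the wedge, using dx_i ∧ dx_j = -dx_j ∧ dx_i and dx_i ∧ dx_i = 0. For each pair (i, j) with i < j, the coefficient of dx_i ∧ dx_j in alpha ∧ beta is (alpha_i * beta_j - alpha_j * beta_i). Collecting: alpha ∧ beta = (1) dx ∧ dy + (-5) dx ∧ dz + (2) dy ∧ dz.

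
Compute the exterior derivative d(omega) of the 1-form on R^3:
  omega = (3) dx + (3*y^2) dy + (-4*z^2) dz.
d(omega) = 0

For a 1-form omega = sum_i f_i dx_i, the exterior derivative is
  d(omega) = sum_{i < j} (∂f_j/∂x_i - ∂f_i/∂x_j) dx_i ∧ dx_j.

Assembling: d(omega) = 0.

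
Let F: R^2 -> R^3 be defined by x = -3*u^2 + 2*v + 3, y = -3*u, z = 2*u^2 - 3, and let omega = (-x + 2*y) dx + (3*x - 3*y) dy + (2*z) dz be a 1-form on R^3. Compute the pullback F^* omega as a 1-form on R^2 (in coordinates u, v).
F^* omega = (-2*u^3 + 63*u^2 + 12*u*v - 33*u - 18*v - 27) du + (6*u^2 - 12*u - 4*v - 6) dv

Using F^*(f dg) = (f ∘ F) d(g ∘ F), substitute each coordinate x_i by F_i(u, v) in f_i, and replace dx_i by d F_i = (∂F_i/∂u) du + (∂F_i/∂v) dv.
  For the x component: f_1(F) = 3*u^2 - 6*u - 2*v - 3; d F_1 = (-6*u) du + (2) dv
  For the y component: f_2(F) = -9*u^2 + 9*u + 6*v + 9; d F_2 = (-3) du + (0) dv
  For the z component: f_3(F) = 4*u^2 - 6; d F_3 = (4*u) du + (0) dv
Combining and collecting du, dv coefficients:
  coeff of du: -2*u^3 + 63*u^2 + 12*u*v - 33*u - 18*v - 27
  coeff of dv: 6*u^2 - 12*u - 4*v - 6
F^* omega = (-2*u^3 + 63*u^2 + 12*u*v - 33*u - 18*v - 27) du + (6*u^2 - 12*u - 4*v - 6) dv.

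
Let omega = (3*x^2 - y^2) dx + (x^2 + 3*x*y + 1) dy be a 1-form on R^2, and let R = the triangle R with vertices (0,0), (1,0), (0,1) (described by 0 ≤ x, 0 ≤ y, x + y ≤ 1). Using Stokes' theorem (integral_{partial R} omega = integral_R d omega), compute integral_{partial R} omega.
integral_(partial R) omega = 7/6

Stokes: integral_partial_R omega = integral_R d omega with d omega = (∂Q/∂x - ∂P/∂y) dx ∧ dy.
  ∂Q/∂x = 2*x + 3*y
  ∂P/∂y = -2*y
  integrand = ∂Q/∂x - ∂P/∂y = 2*x + 5*y.
Integrating over R: integral_0^1 integral_0^{1-x} (2*x + 5*y) dy dx = 7/6.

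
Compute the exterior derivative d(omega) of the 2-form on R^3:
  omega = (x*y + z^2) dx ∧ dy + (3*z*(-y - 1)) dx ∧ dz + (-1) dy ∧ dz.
d(omega) = (5*z) dx ∧ dy ∧ dz

For a 2-form omega = sum_{i<j} g_{ij} dx_i ∧ dx_j, the exterior derivative is
  d(omega) = sum_{i<j} d(g_{ij}) ∧ dx_i ∧ dx_j = sum_{i<j, k} (∂g_{ij}/∂x_k) dx_k ∧ dx_i ∧ dx_j.
Expand each term, using dx_k ∧ dx_i ∧ dx_j = sgn(permutation) dx_{(a)} ∧ dx_{(b)} ∧ dx_{(c)} with (a < b < c) sorted:
  d(x*y + z^2) includes (∂/∂z)(x*y + z^2) dz = (2*z) dz, which multiplied by dx ∧ dy gives (2*z) dx ∧ dy ∧ dz
  d(3*z*(-y - 1)) includes (∂/∂y)(3*z*(-y - 1)) dy = (-3*z) dy, which multiplied by dx ∧ dz gives (3*z) dx ∧ dy ∧ dz
Collecting like 3-forms: d(omega) = (5*z) dx ∧ dy ∧ dz.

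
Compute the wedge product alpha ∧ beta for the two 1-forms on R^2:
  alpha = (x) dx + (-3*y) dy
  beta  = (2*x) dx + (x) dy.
alpha ∧ beta = (x*(x + 6*y)) dx ∧ dy

Distribute the wedge, using dx_i ∧ dx_j = -dx_j ∧ dx_i and dx_i ∧ dx_i = 0. For each pair (i, j) with i < j, the coefficient of dx_i ∧ dx_j in alpha ∧ beta is (alpha_i * beta_j - alpha_j * beta_i). Collecting: alpha ∧ beta = (x*(x + 6*y)) dx ∧ dy.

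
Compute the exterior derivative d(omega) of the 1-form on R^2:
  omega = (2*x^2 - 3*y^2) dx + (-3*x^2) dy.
d(omega) = (-6*x + 6*y) dx ∧ dy

For a 1-form omega = sum_i f_i dx_i, the exterior derivative is
  d(omega) = sum_{i < j} (∂f_j/∂x_i - ∂f_i/∂x_j) dx_i ∧ dx_j.
  coefficient of dx ∧ dy: ∂f_2/∂x - ∂f_1/∂y = ∂(-3*x^2)/∂x - ∂(2*x^2 - 3*y^2)/∂y = -6*x + 6*y
Assembling: d(omega) = (-6*x + 6*y) dx ∧ dy.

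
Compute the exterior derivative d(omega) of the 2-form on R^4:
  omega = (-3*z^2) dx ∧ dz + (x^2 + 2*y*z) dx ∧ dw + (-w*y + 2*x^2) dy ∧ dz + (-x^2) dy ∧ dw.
d(omega) = (-2*x - 2*z) dx ∧ dy ∧ dw + (-2*y) dx ∧ dz ∧ dw + (4*x) dx ∧ dy ∧ dz + (-y) dy ∧ dz ∧ dw

For a 2-form omega = sum_{i<j} g_{ij} dx_i ∧ dx_j, the exterior derivative is
  d(omega) = sum_{i<j} d(g_{ij}) ∧ dx_i ∧ dx_j = sum_{i<j, k} (∂g_{ij}/∂x_k) dx_k ∧ dx_i ∧ dx_j.
Expand each term, using dx_k ∧ dx_i ∧ dx_j = sgn(permutation) dx_{(a)} ∧ dx_{(b)} ∧ dx_{(c)} with (a < b < c) sorted:
  d(x^2 + 2*y*z) includes (∂/∂y)(x^2 + 2*y*z) dy = (2*z) dy, which multiplied by dx ∧ dw gives (-2*z) dx ∧ dy ∧ dw
  d(x^2 + 2*y*z) includes (∂/∂z)(x^2 + 2*y*z) dz = (2*y) dz, which multiplied by dx ∧ dw gives (-2*y) dx ∧ dz ∧ dw
  d(-w*y + 2*x^2) includes (∂/∂x)(-w*y + 2*x^2) dx = (4*x) dx, which multiplied by dy ∧ dz gives (4*x) dx ∧ dy ∧ dz
  d(-w*y + 2*x^2) includes (∂/∂w)(-w*y + 2*x^2) dw = (-y) dw, which multiplied by dy ∧ dz gives (-y) dy ∧ dz ∧ dw
  d(-x^2) includes (∂/∂x)(-x^2) dx = (-2*x) dx, which multiplied by dy ∧ dw gives (-2*x) dx ∧ dy ∧ dw
Collecting like 3-forms: d(omega) = (-2*x - 2*z) dx ∧ dy ∧ dw + (-2*y) dx ∧ dz ∧ dw + (4*x) dx ∧ dy ∧ dz + (-y) dy ∧ dz ∧ dw.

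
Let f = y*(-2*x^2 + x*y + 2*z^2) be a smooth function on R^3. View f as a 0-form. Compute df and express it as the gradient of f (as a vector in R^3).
df = (y*(-4*x + y)) dx + (-2*x^2 + 2*x*y + 2*z^2) dy + (4*y*z) dz; grad f = (y*(-4*x + y), -2*x^2 + 2*x*y + 2*z^2, 4*y*z)

For a 0-form f, d f = (∂f/∂x) dx + (∂f/∂y) dy + (∂f/∂z) dz. The components of the vector representation are exactly the entries of grad f in Cartesian coordinates:
  ∂f/∂x = y*(-4*x + y)
  ∂f/∂y = -2*x^2 + 2*x*y + 2*z^2
  ∂f/∂z = 4*y*z.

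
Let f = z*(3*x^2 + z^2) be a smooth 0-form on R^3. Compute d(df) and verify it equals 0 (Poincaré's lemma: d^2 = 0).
d(df) = 0

Step 1: df = sum_i (∂f/∂x_i) dx_i = (6*x*z) dx + (0) dy + (3*x^2 + 3*z^2) dz.
Step 2: Apply d again. Using the 1-form formula, the coefficient of dx ∧ dy in d(df) is ∂^2 f/∂x ∂y - ∂^2 f/∂y ∂x = (0) - (0) = 0 (equality of mixed partials for smooth f).
Similarly for dx ∧ dz and dy ∧ dz — all coefficients vanish. So d(df) = 0.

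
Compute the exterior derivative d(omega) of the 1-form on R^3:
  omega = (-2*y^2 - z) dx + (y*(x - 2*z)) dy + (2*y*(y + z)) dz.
d(omega) = (5*y) dx ∧ dy + (1) dx ∧ dz + (6*y + 2*z) dy ∧ dz

For a 1-form omega = sum_i f_i dx_i, the exterior derivative is
  d(omega) = sum_{i < j} (∂f_j/∂x_i - ∂f_i/∂x_j) dx_i ∧ dx_j.
  coefficient of dx ∧ dy: ∂f_2/∂x - ∂f_1/∂y = ∂(y*(x - 2*z))/∂x - ∂(-2*y^2 - z)/∂y = 5*y
  coefficient of dx ∧ dz: ∂f_3/∂x - ∂f_1/∂z = ∂(2*y*(y + z))/∂x - ∂(-2*y^2 - z)/∂z = 1
  coefficient of dy ∧ dz: ∂f_3/∂y - ∂f_2/∂z = ∂(2*y*(y + z))/∂y - ∂(y*(x - 2*z))/∂z = 6*y + 2*z
Assembling: d(omega) = (5*y) dx ∧ dy + (1) dx ∧ dz + (6*y + 2*z) dy ∧ dz.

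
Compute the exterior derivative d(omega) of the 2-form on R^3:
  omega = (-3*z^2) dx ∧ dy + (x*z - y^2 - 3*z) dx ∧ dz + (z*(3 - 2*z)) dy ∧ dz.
d(omega) = (2*y - 6*z) dx ∧ dy ∧ dz

For a 2-form omega = sum_{i<j} g_{ij} dx_i ∧ dx_j, the exterior derivative is
  d(omega) = sum_{i<j} d(g_{ij}) ∧ dx_i ∧ dx_j = sum_{i<j, k} (∂g_{ij}/∂x_k) dx_k ∧ dx_i ∧ dx_j.
Expand each term, using dx_k ∧ dx_i ∧ dx_j = sgn(permutation) dx_{(a)} ∧ dx_{(b)} ∧ dx_{(c)} with (a < b < c) sorted:
  d(-3*z^2) includes (∂/∂z)(-3*z^2) dz = (-6*z) dz, which multiplied by dx ∧ dy gives (-6*z) dx ∧ dy ∧ dz
  d(x*z - y^2 - 3*z) includes (∂/∂y)(x*z - y^2 - 3*z) dy = (-2*y) dy, which multiplied by dx ∧ dz gives (2*y) dx ∧ dy ∧ dz
Collecting like 3-forms: d(omega) = (2*y - 6*z) dx ∧ dy ∧ dz.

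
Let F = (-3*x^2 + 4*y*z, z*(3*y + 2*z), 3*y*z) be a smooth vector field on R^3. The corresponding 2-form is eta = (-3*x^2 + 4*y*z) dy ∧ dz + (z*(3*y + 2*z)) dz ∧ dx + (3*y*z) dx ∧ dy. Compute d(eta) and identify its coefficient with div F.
d(eta) = (-6*x + 3*y + 3*z) dx ∧ dy ∧ dz; div F = -6*x + 3*y + 3*z

For a 2-form in R^3 of the form above, applying d gives a 3-form with coefficient ∂P/∂x + ∂Q/∂y + ∂R/∂z:
  ∂P/∂x = -6*x
  ∂Q/∂y = 3*z
  ∂R/∂z = 3*y
Sum = -6*x + 3*y + 3*z, which is exactly div F.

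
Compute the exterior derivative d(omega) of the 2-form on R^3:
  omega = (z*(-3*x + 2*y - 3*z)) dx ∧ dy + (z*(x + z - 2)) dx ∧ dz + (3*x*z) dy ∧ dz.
d(omega) = (-3*x + 2*y - 3*z) dx ∧ dy ∧ dz

For a 2-form omega = sum_{i<j} g_{ij} dx_i ∧ dx_j, the exterior derivative is
  d(omega) = sum_{i<j} d(g_{ij}) ∧ dx_i ∧ dx_j = sum_{i<j, k} (∂g_{ij}/∂x_k) dx_k ∧ dx_i ∧ dx_j.
Expand each term, using dx_k ∧ dx_i ∧ dx_j = sgn(permutation) dx_{(a)} ∧ dx_{(b)} ∧ dx_{(c)} with (a < b < c) sorted:
  d(z*(-3*x + 2*y - 3*z)) includes (∂/∂z)(z*(-3*x + 2*y - 3*z)) dz = (-3*x + 2*y - 6*z) dz, which multiplied by dx ∧ dy gives (-3*x + 2*y - 6*z) dx ∧ dy ∧ dz
  d(3*x*z) includes (∂/∂x)(3*x*z) dx = (3*z) dx, which multiplied by dy ∧ dz gives (3*z) dx ∧ dy ∧ dz
Collecting like 3-forms: d(omega) = (-3*x + 2*y - 3*z) dx ∧ dy ∧ dz.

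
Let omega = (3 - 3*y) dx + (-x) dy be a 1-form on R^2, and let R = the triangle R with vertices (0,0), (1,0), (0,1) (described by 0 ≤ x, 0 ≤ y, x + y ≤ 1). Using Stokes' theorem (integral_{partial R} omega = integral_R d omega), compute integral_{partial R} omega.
integral_(partial R) omega = 1

Stokes: integral_partial_R omega = integral_R d omega with d omega = (∂Q/∂x - ∂P/∂y) dx ∧ dy.
  ∂Q/∂x = -1
  ∂P/∂y = -3
  integrand = ∂Q/∂x - ∂P/∂y = 2.
Integrating over R: integral_0^1 integral_0^{1-x} (2) dy dx = 1.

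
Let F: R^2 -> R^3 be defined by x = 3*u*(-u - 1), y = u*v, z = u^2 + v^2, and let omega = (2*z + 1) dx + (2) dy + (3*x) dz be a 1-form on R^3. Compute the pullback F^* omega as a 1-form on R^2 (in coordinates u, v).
F^* omega = (-30*u^3 - 24*u^2 - 12*u*v^2 - 6*u - 6*v^2 + 2*v - 3) du + (2*u*(-9*u*v - 9*v + 1)) dv

Using F^*(f dg) = (f ∘ F) d(g ∘ F), substitute each coordinate x_i by F_i(u, v) in f_i, and replace dx_i by d F_i = (∂F_i/∂u) du + (∂F_i/∂v) dv.
  For the x component: f_1(F) = 2*u^2 + 2*v^2 + 1; d F_1 = (-6*u - 3) du + (0) dv
  For the y component: f_2(F) = 2; d F_2 = (v) du + (u) dv
  For the z component: f_3(F) = 9*u*(-u - 1); d F_3 = (2*u) du + (2*v) dv
Combining and collecting du, dv coefficients:
  coeff of du: -30*u^3 - 24*u^2 - 12*u*v^2 - 6*u - 6*v^2 + 2*v - 3
  coeff of dv: 2*u*(-9*u*v - 9*v + 1)
F^* omega = (-30*u^3 - 24*u^2 - 12*u*v^2 - 6*u - 6*v^2 + 2*v - 3) du + (2*u*(-9*u*v - 9*v + 1)) dv.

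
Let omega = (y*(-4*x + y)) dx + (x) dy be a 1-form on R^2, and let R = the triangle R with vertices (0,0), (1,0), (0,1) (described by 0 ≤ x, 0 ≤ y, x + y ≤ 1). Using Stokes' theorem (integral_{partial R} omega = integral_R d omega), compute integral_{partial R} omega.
integral_(partial R) omega = 5/6

Stokes: integral_partial_R omega = integral_R d omega with d omega = (∂Q/∂x - ∂P/∂y) dx ∧ dy.
  ∂Q/∂x = 1
  ∂P/∂y = -4*x + 2*y
  integrand = ∂Q/∂x - ∂P/∂y = 4*x - 2*y + 1.
Integrating over R: integral_0^1 integral_0^{1-x} (4*x - 2*y + 1) dy dx = 5/6.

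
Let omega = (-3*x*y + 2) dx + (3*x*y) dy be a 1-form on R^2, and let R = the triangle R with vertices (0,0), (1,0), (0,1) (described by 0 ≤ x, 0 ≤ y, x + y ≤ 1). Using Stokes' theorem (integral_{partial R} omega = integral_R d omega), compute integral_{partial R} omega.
integral_(partial R) omega = 1

Stokes: integral_partial_R omega = integral_R d omega with d omega = (∂Q/∂x - ∂P/∂y) dx ∧ dy.
  ∂Q/∂x = 3*y
  ∂P/∂y = -3*x
  integrand = ∂Q/∂x - ∂P/∂y = 3*x + 3*y.
Integrating over R: integral_0^1 integral_0^{1-x} (3*x + 3*y) dy dx = 1.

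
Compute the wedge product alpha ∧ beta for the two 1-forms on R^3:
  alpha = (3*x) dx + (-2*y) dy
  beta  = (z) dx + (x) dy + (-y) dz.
alpha ∧ beta = (3*x^2 + 2*y*z) dx ∧ dy + (-3*x*y) dx ∧ dz + (2*y^2) dy ∧ dz

Distribute the wedge, using dx_i ∧ dx_j = -dx_j ∧ dx_i and dx_i ∧ dx_i = 0. For each pair (i, j) with i < j, the coefficient of dx_i ∧ dx_j in alpha ∧ beta is (alpha_i * beta_j - alpha_j * beta_i). Collecting: alpha ∧ beta = (3*x^2 + 2*y*z) dx ∧ dy + (-3*x*y) dx ∧ dz + (2*y^2) dy ∧ dz.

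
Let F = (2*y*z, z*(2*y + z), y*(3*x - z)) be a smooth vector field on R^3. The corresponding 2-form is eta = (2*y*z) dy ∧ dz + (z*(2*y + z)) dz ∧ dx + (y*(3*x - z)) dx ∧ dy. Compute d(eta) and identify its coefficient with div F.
d(eta) = (-y + 2*z) dx ∧ dy ∧ dz; div F = -y + 2*z

For a 2-form in R^3 of the form above, applying d gives a 3-form with coefficient ∂P/∂x + ∂Q/∂y + ∂R/∂z:
  ∂P/∂x = 0
  ∂Q/∂y = 2*z
  ∂R/∂z = -y
Sum = -y + 2*z, which is exactly div F.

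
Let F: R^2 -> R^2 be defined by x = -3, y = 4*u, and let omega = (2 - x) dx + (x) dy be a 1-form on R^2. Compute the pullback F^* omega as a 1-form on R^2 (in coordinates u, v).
F^* omega = (-12) du

Using F^*(f dg) = (f ∘ F) d(g ∘ F), substitute each coordinate x_i by F_i(u, v) in f_i, and replace dx_i by d F_i = (∂F_i/∂u) du + (∂F_i/∂v) dv.
  For the x component: f_1(F) = 5; d F_1 = (0) du + (0) dv
  For the y component: f_2(F) = -3; d F_2 = (4) du + (0) dv
Combining and collecting du, dv coefficients:
  coeff of du: -12
  coeff of dv: 0
F^* omega = (-12) du.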